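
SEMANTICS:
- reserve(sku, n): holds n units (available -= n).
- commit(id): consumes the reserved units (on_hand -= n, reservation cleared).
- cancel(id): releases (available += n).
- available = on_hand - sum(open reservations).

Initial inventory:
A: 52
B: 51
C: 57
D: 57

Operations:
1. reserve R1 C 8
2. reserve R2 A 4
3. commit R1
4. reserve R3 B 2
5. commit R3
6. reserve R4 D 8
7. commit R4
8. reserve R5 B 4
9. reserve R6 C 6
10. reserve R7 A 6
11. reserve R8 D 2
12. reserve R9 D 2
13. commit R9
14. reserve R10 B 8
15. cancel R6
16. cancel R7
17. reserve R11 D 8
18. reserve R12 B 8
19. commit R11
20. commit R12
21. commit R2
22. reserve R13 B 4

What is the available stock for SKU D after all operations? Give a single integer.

Answer: 37

Derivation:
Step 1: reserve R1 C 8 -> on_hand[A=52 B=51 C=57 D=57] avail[A=52 B=51 C=49 D=57] open={R1}
Step 2: reserve R2 A 4 -> on_hand[A=52 B=51 C=57 D=57] avail[A=48 B=51 C=49 D=57] open={R1,R2}
Step 3: commit R1 -> on_hand[A=52 B=51 C=49 D=57] avail[A=48 B=51 C=49 D=57] open={R2}
Step 4: reserve R3 B 2 -> on_hand[A=52 B=51 C=49 D=57] avail[A=48 B=49 C=49 D=57] open={R2,R3}
Step 5: commit R3 -> on_hand[A=52 B=49 C=49 D=57] avail[A=48 B=49 C=49 D=57] open={R2}
Step 6: reserve R4 D 8 -> on_hand[A=52 B=49 C=49 D=57] avail[A=48 B=49 C=49 D=49] open={R2,R4}
Step 7: commit R4 -> on_hand[A=52 B=49 C=49 D=49] avail[A=48 B=49 C=49 D=49] open={R2}
Step 8: reserve R5 B 4 -> on_hand[A=52 B=49 C=49 D=49] avail[A=48 B=45 C=49 D=49] open={R2,R5}
Step 9: reserve R6 C 6 -> on_hand[A=52 B=49 C=49 D=49] avail[A=48 B=45 C=43 D=49] open={R2,R5,R6}
Step 10: reserve R7 A 6 -> on_hand[A=52 B=49 C=49 D=49] avail[A=42 B=45 C=43 D=49] open={R2,R5,R6,R7}
Step 11: reserve R8 D 2 -> on_hand[A=52 B=49 C=49 D=49] avail[A=42 B=45 C=43 D=47] open={R2,R5,R6,R7,R8}
Step 12: reserve R9 D 2 -> on_hand[A=52 B=49 C=49 D=49] avail[A=42 B=45 C=43 D=45] open={R2,R5,R6,R7,R8,R9}
Step 13: commit R9 -> on_hand[A=52 B=49 C=49 D=47] avail[A=42 B=45 C=43 D=45] open={R2,R5,R6,R7,R8}
Step 14: reserve R10 B 8 -> on_hand[A=52 B=49 C=49 D=47] avail[A=42 B=37 C=43 D=45] open={R10,R2,R5,R6,R7,R8}
Step 15: cancel R6 -> on_hand[A=52 B=49 C=49 D=47] avail[A=42 B=37 C=49 D=45] open={R10,R2,R5,R7,R8}
Step 16: cancel R7 -> on_hand[A=52 B=49 C=49 D=47] avail[A=48 B=37 C=49 D=45] open={R10,R2,R5,R8}
Step 17: reserve R11 D 8 -> on_hand[A=52 B=49 C=49 D=47] avail[A=48 B=37 C=49 D=37] open={R10,R11,R2,R5,R8}
Step 18: reserve R12 B 8 -> on_hand[A=52 B=49 C=49 D=47] avail[A=48 B=29 C=49 D=37] open={R10,R11,R12,R2,R5,R8}
Step 19: commit R11 -> on_hand[A=52 B=49 C=49 D=39] avail[A=48 B=29 C=49 D=37] open={R10,R12,R2,R5,R8}
Step 20: commit R12 -> on_hand[A=52 B=41 C=49 D=39] avail[A=48 B=29 C=49 D=37] open={R10,R2,R5,R8}
Step 21: commit R2 -> on_hand[A=48 B=41 C=49 D=39] avail[A=48 B=29 C=49 D=37] open={R10,R5,R8}
Step 22: reserve R13 B 4 -> on_hand[A=48 B=41 C=49 D=39] avail[A=48 B=25 C=49 D=37] open={R10,R13,R5,R8}
Final available[D] = 37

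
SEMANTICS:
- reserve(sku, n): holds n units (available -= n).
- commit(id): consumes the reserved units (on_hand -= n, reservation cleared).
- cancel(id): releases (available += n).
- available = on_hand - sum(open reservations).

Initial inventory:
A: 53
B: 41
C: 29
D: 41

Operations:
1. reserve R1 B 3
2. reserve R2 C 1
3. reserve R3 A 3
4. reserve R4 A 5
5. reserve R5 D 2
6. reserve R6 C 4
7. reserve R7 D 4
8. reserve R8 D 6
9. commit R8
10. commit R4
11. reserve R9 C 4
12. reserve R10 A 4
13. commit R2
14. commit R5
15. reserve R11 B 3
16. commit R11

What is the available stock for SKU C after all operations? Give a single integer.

Answer: 20

Derivation:
Step 1: reserve R1 B 3 -> on_hand[A=53 B=41 C=29 D=41] avail[A=53 B=38 C=29 D=41] open={R1}
Step 2: reserve R2 C 1 -> on_hand[A=53 B=41 C=29 D=41] avail[A=53 B=38 C=28 D=41] open={R1,R2}
Step 3: reserve R3 A 3 -> on_hand[A=53 B=41 C=29 D=41] avail[A=50 B=38 C=28 D=41] open={R1,R2,R3}
Step 4: reserve R4 A 5 -> on_hand[A=53 B=41 C=29 D=41] avail[A=45 B=38 C=28 D=41] open={R1,R2,R3,R4}
Step 5: reserve R5 D 2 -> on_hand[A=53 B=41 C=29 D=41] avail[A=45 B=38 C=28 D=39] open={R1,R2,R3,R4,R5}
Step 6: reserve R6 C 4 -> on_hand[A=53 B=41 C=29 D=41] avail[A=45 B=38 C=24 D=39] open={R1,R2,R3,R4,R5,R6}
Step 7: reserve R7 D 4 -> on_hand[A=53 B=41 C=29 D=41] avail[A=45 B=38 C=24 D=35] open={R1,R2,R3,R4,R5,R6,R7}
Step 8: reserve R8 D 6 -> on_hand[A=53 B=41 C=29 D=41] avail[A=45 B=38 C=24 D=29] open={R1,R2,R3,R4,R5,R6,R7,R8}
Step 9: commit R8 -> on_hand[A=53 B=41 C=29 D=35] avail[A=45 B=38 C=24 D=29] open={R1,R2,R3,R4,R5,R6,R7}
Step 10: commit R4 -> on_hand[A=48 B=41 C=29 D=35] avail[A=45 B=38 C=24 D=29] open={R1,R2,R3,R5,R6,R7}
Step 11: reserve R9 C 4 -> on_hand[A=48 B=41 C=29 D=35] avail[A=45 B=38 C=20 D=29] open={R1,R2,R3,R5,R6,R7,R9}
Step 12: reserve R10 A 4 -> on_hand[A=48 B=41 C=29 D=35] avail[A=41 B=38 C=20 D=29] open={R1,R10,R2,R3,R5,R6,R7,R9}
Step 13: commit R2 -> on_hand[A=48 B=41 C=28 D=35] avail[A=41 B=38 C=20 D=29] open={R1,R10,R3,R5,R6,R7,R9}
Step 14: commit R5 -> on_hand[A=48 B=41 C=28 D=33] avail[A=41 B=38 C=20 D=29] open={R1,R10,R3,R6,R7,R9}
Step 15: reserve R11 B 3 -> on_hand[A=48 B=41 C=28 D=33] avail[A=41 B=35 C=20 D=29] open={R1,R10,R11,R3,R6,R7,R9}
Step 16: commit R11 -> on_hand[A=48 B=38 C=28 D=33] avail[A=41 B=35 C=20 D=29] open={R1,R10,R3,R6,R7,R9}
Final available[C] = 20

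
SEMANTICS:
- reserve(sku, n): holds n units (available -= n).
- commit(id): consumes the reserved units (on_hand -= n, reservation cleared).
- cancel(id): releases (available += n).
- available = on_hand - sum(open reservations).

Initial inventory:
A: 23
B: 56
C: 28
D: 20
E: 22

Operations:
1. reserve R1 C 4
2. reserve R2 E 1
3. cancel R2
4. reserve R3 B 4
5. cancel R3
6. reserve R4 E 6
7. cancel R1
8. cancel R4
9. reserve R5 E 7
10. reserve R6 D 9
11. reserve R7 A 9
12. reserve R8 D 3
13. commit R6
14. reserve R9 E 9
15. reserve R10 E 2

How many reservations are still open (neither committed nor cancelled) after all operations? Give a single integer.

Answer: 5

Derivation:
Step 1: reserve R1 C 4 -> on_hand[A=23 B=56 C=28 D=20 E=22] avail[A=23 B=56 C=24 D=20 E=22] open={R1}
Step 2: reserve R2 E 1 -> on_hand[A=23 B=56 C=28 D=20 E=22] avail[A=23 B=56 C=24 D=20 E=21] open={R1,R2}
Step 3: cancel R2 -> on_hand[A=23 B=56 C=28 D=20 E=22] avail[A=23 B=56 C=24 D=20 E=22] open={R1}
Step 4: reserve R3 B 4 -> on_hand[A=23 B=56 C=28 D=20 E=22] avail[A=23 B=52 C=24 D=20 E=22] open={R1,R3}
Step 5: cancel R3 -> on_hand[A=23 B=56 C=28 D=20 E=22] avail[A=23 B=56 C=24 D=20 E=22] open={R1}
Step 6: reserve R4 E 6 -> on_hand[A=23 B=56 C=28 D=20 E=22] avail[A=23 B=56 C=24 D=20 E=16] open={R1,R4}
Step 7: cancel R1 -> on_hand[A=23 B=56 C=28 D=20 E=22] avail[A=23 B=56 C=28 D=20 E=16] open={R4}
Step 8: cancel R4 -> on_hand[A=23 B=56 C=28 D=20 E=22] avail[A=23 B=56 C=28 D=20 E=22] open={}
Step 9: reserve R5 E 7 -> on_hand[A=23 B=56 C=28 D=20 E=22] avail[A=23 B=56 C=28 D=20 E=15] open={R5}
Step 10: reserve R6 D 9 -> on_hand[A=23 B=56 C=28 D=20 E=22] avail[A=23 B=56 C=28 D=11 E=15] open={R5,R6}
Step 11: reserve R7 A 9 -> on_hand[A=23 B=56 C=28 D=20 E=22] avail[A=14 B=56 C=28 D=11 E=15] open={R5,R6,R7}
Step 12: reserve R8 D 3 -> on_hand[A=23 B=56 C=28 D=20 E=22] avail[A=14 B=56 C=28 D=8 E=15] open={R5,R6,R7,R8}
Step 13: commit R6 -> on_hand[A=23 B=56 C=28 D=11 E=22] avail[A=14 B=56 C=28 D=8 E=15] open={R5,R7,R8}
Step 14: reserve R9 E 9 -> on_hand[A=23 B=56 C=28 D=11 E=22] avail[A=14 B=56 C=28 D=8 E=6] open={R5,R7,R8,R9}
Step 15: reserve R10 E 2 -> on_hand[A=23 B=56 C=28 D=11 E=22] avail[A=14 B=56 C=28 D=8 E=4] open={R10,R5,R7,R8,R9}
Open reservations: ['R10', 'R5', 'R7', 'R8', 'R9'] -> 5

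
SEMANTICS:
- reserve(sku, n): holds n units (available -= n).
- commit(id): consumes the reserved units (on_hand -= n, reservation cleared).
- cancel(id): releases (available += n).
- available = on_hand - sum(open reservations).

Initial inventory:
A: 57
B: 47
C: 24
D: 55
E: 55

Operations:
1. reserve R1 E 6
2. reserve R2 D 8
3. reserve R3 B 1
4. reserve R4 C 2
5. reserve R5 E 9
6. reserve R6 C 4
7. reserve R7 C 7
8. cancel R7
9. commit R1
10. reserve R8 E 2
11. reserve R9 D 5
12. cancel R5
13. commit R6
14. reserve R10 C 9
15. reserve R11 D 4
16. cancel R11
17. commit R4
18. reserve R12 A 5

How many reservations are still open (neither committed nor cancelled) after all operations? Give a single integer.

Answer: 6

Derivation:
Step 1: reserve R1 E 6 -> on_hand[A=57 B=47 C=24 D=55 E=55] avail[A=57 B=47 C=24 D=55 E=49] open={R1}
Step 2: reserve R2 D 8 -> on_hand[A=57 B=47 C=24 D=55 E=55] avail[A=57 B=47 C=24 D=47 E=49] open={R1,R2}
Step 3: reserve R3 B 1 -> on_hand[A=57 B=47 C=24 D=55 E=55] avail[A=57 B=46 C=24 D=47 E=49] open={R1,R2,R3}
Step 4: reserve R4 C 2 -> on_hand[A=57 B=47 C=24 D=55 E=55] avail[A=57 B=46 C=22 D=47 E=49] open={R1,R2,R3,R4}
Step 5: reserve R5 E 9 -> on_hand[A=57 B=47 C=24 D=55 E=55] avail[A=57 B=46 C=22 D=47 E=40] open={R1,R2,R3,R4,R5}
Step 6: reserve R6 C 4 -> on_hand[A=57 B=47 C=24 D=55 E=55] avail[A=57 B=46 C=18 D=47 E=40] open={R1,R2,R3,R4,R5,R6}
Step 7: reserve R7 C 7 -> on_hand[A=57 B=47 C=24 D=55 E=55] avail[A=57 B=46 C=11 D=47 E=40] open={R1,R2,R3,R4,R5,R6,R7}
Step 8: cancel R7 -> on_hand[A=57 B=47 C=24 D=55 E=55] avail[A=57 B=46 C=18 D=47 E=40] open={R1,R2,R3,R4,R5,R6}
Step 9: commit R1 -> on_hand[A=57 B=47 C=24 D=55 E=49] avail[A=57 B=46 C=18 D=47 E=40] open={R2,R3,R4,R5,R6}
Step 10: reserve R8 E 2 -> on_hand[A=57 B=47 C=24 D=55 E=49] avail[A=57 B=46 C=18 D=47 E=38] open={R2,R3,R4,R5,R6,R8}
Step 11: reserve R9 D 5 -> on_hand[A=57 B=47 C=24 D=55 E=49] avail[A=57 B=46 C=18 D=42 E=38] open={R2,R3,R4,R5,R6,R8,R9}
Step 12: cancel R5 -> on_hand[A=57 B=47 C=24 D=55 E=49] avail[A=57 B=46 C=18 D=42 E=47] open={R2,R3,R4,R6,R8,R9}
Step 13: commit R6 -> on_hand[A=57 B=47 C=20 D=55 E=49] avail[A=57 B=46 C=18 D=42 E=47] open={R2,R3,R4,R8,R9}
Step 14: reserve R10 C 9 -> on_hand[A=57 B=47 C=20 D=55 E=49] avail[A=57 B=46 C=9 D=42 E=47] open={R10,R2,R3,R4,R8,R9}
Step 15: reserve R11 D 4 -> on_hand[A=57 B=47 C=20 D=55 E=49] avail[A=57 B=46 C=9 D=38 E=47] open={R10,R11,R2,R3,R4,R8,R9}
Step 16: cancel R11 -> on_hand[A=57 B=47 C=20 D=55 E=49] avail[A=57 B=46 C=9 D=42 E=47] open={R10,R2,R3,R4,R8,R9}
Step 17: commit R4 -> on_hand[A=57 B=47 C=18 D=55 E=49] avail[A=57 B=46 C=9 D=42 E=47] open={R10,R2,R3,R8,R9}
Step 18: reserve R12 A 5 -> on_hand[A=57 B=47 C=18 D=55 E=49] avail[A=52 B=46 C=9 D=42 E=47] open={R10,R12,R2,R3,R8,R9}
Open reservations: ['R10', 'R12', 'R2', 'R3', 'R8', 'R9'] -> 6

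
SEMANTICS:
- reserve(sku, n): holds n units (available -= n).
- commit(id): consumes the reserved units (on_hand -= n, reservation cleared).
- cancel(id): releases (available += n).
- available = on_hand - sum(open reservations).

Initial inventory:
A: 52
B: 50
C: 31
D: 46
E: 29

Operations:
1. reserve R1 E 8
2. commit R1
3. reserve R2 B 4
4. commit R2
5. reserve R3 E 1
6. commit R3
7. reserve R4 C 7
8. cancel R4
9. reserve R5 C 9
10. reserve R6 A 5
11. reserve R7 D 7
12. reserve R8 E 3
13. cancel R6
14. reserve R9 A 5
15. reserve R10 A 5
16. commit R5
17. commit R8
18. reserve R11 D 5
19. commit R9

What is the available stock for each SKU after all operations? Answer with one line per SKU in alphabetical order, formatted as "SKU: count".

Step 1: reserve R1 E 8 -> on_hand[A=52 B=50 C=31 D=46 E=29] avail[A=52 B=50 C=31 D=46 E=21] open={R1}
Step 2: commit R1 -> on_hand[A=52 B=50 C=31 D=46 E=21] avail[A=52 B=50 C=31 D=46 E=21] open={}
Step 3: reserve R2 B 4 -> on_hand[A=52 B=50 C=31 D=46 E=21] avail[A=52 B=46 C=31 D=46 E=21] open={R2}
Step 4: commit R2 -> on_hand[A=52 B=46 C=31 D=46 E=21] avail[A=52 B=46 C=31 D=46 E=21] open={}
Step 5: reserve R3 E 1 -> on_hand[A=52 B=46 C=31 D=46 E=21] avail[A=52 B=46 C=31 D=46 E=20] open={R3}
Step 6: commit R3 -> on_hand[A=52 B=46 C=31 D=46 E=20] avail[A=52 B=46 C=31 D=46 E=20] open={}
Step 7: reserve R4 C 7 -> on_hand[A=52 B=46 C=31 D=46 E=20] avail[A=52 B=46 C=24 D=46 E=20] open={R4}
Step 8: cancel R4 -> on_hand[A=52 B=46 C=31 D=46 E=20] avail[A=52 B=46 C=31 D=46 E=20] open={}
Step 9: reserve R5 C 9 -> on_hand[A=52 B=46 C=31 D=46 E=20] avail[A=52 B=46 C=22 D=46 E=20] open={R5}
Step 10: reserve R6 A 5 -> on_hand[A=52 B=46 C=31 D=46 E=20] avail[A=47 B=46 C=22 D=46 E=20] open={R5,R6}
Step 11: reserve R7 D 7 -> on_hand[A=52 B=46 C=31 D=46 E=20] avail[A=47 B=46 C=22 D=39 E=20] open={R5,R6,R7}
Step 12: reserve R8 E 3 -> on_hand[A=52 B=46 C=31 D=46 E=20] avail[A=47 B=46 C=22 D=39 E=17] open={R5,R6,R7,R8}
Step 13: cancel R6 -> on_hand[A=52 B=46 C=31 D=46 E=20] avail[A=52 B=46 C=22 D=39 E=17] open={R5,R7,R8}
Step 14: reserve R9 A 5 -> on_hand[A=52 B=46 C=31 D=46 E=20] avail[A=47 B=46 C=22 D=39 E=17] open={R5,R7,R8,R9}
Step 15: reserve R10 A 5 -> on_hand[A=52 B=46 C=31 D=46 E=20] avail[A=42 B=46 C=22 D=39 E=17] open={R10,R5,R7,R8,R9}
Step 16: commit R5 -> on_hand[A=52 B=46 C=22 D=46 E=20] avail[A=42 B=46 C=22 D=39 E=17] open={R10,R7,R8,R9}
Step 17: commit R8 -> on_hand[A=52 B=46 C=22 D=46 E=17] avail[A=42 B=46 C=22 D=39 E=17] open={R10,R7,R9}
Step 18: reserve R11 D 5 -> on_hand[A=52 B=46 C=22 D=46 E=17] avail[A=42 B=46 C=22 D=34 E=17] open={R10,R11,R7,R9}
Step 19: commit R9 -> on_hand[A=47 B=46 C=22 D=46 E=17] avail[A=42 B=46 C=22 D=34 E=17] open={R10,R11,R7}

Answer: A: 42
B: 46
C: 22
D: 34
E: 17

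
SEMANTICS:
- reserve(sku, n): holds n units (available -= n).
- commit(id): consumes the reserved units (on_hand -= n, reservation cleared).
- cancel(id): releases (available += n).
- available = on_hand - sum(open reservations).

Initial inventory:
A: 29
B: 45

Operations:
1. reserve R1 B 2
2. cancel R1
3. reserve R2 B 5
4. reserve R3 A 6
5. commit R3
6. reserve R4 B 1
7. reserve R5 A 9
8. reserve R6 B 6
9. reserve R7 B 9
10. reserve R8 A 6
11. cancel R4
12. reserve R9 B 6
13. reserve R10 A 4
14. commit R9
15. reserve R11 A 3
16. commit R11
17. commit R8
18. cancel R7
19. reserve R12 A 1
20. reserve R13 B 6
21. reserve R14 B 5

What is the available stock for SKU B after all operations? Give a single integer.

Answer: 17

Derivation:
Step 1: reserve R1 B 2 -> on_hand[A=29 B=45] avail[A=29 B=43] open={R1}
Step 2: cancel R1 -> on_hand[A=29 B=45] avail[A=29 B=45] open={}
Step 3: reserve R2 B 5 -> on_hand[A=29 B=45] avail[A=29 B=40] open={R2}
Step 4: reserve R3 A 6 -> on_hand[A=29 B=45] avail[A=23 B=40] open={R2,R3}
Step 5: commit R3 -> on_hand[A=23 B=45] avail[A=23 B=40] open={R2}
Step 6: reserve R4 B 1 -> on_hand[A=23 B=45] avail[A=23 B=39] open={R2,R4}
Step 7: reserve R5 A 9 -> on_hand[A=23 B=45] avail[A=14 B=39] open={R2,R4,R5}
Step 8: reserve R6 B 6 -> on_hand[A=23 B=45] avail[A=14 B=33] open={R2,R4,R5,R6}
Step 9: reserve R7 B 9 -> on_hand[A=23 B=45] avail[A=14 B=24] open={R2,R4,R5,R6,R7}
Step 10: reserve R8 A 6 -> on_hand[A=23 B=45] avail[A=8 B=24] open={R2,R4,R5,R6,R7,R8}
Step 11: cancel R4 -> on_hand[A=23 B=45] avail[A=8 B=25] open={R2,R5,R6,R7,R8}
Step 12: reserve R9 B 6 -> on_hand[A=23 B=45] avail[A=8 B=19] open={R2,R5,R6,R7,R8,R9}
Step 13: reserve R10 A 4 -> on_hand[A=23 B=45] avail[A=4 B=19] open={R10,R2,R5,R6,R7,R8,R9}
Step 14: commit R9 -> on_hand[A=23 B=39] avail[A=4 B=19] open={R10,R2,R5,R6,R7,R8}
Step 15: reserve R11 A 3 -> on_hand[A=23 B=39] avail[A=1 B=19] open={R10,R11,R2,R5,R6,R7,R8}
Step 16: commit R11 -> on_hand[A=20 B=39] avail[A=1 B=19] open={R10,R2,R5,R6,R7,R8}
Step 17: commit R8 -> on_hand[A=14 B=39] avail[A=1 B=19] open={R10,R2,R5,R6,R7}
Step 18: cancel R7 -> on_hand[A=14 B=39] avail[A=1 B=28] open={R10,R2,R5,R6}
Step 19: reserve R12 A 1 -> on_hand[A=14 B=39] avail[A=0 B=28] open={R10,R12,R2,R5,R6}
Step 20: reserve R13 B 6 -> on_hand[A=14 B=39] avail[A=0 B=22] open={R10,R12,R13,R2,R5,R6}
Step 21: reserve R14 B 5 -> on_hand[A=14 B=39] avail[A=0 B=17] open={R10,R12,R13,R14,R2,R5,R6}
Final available[B] = 17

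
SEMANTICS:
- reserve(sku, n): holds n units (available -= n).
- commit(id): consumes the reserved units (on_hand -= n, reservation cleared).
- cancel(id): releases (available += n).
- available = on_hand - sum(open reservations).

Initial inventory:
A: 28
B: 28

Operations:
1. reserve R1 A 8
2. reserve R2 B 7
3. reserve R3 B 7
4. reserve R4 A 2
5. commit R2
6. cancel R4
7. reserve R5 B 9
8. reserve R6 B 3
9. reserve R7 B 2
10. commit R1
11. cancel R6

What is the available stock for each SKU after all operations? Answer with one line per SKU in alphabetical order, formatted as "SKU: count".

Answer: A: 20
B: 3

Derivation:
Step 1: reserve R1 A 8 -> on_hand[A=28 B=28] avail[A=20 B=28] open={R1}
Step 2: reserve R2 B 7 -> on_hand[A=28 B=28] avail[A=20 B=21] open={R1,R2}
Step 3: reserve R3 B 7 -> on_hand[A=28 B=28] avail[A=20 B=14] open={R1,R2,R3}
Step 4: reserve R4 A 2 -> on_hand[A=28 B=28] avail[A=18 B=14] open={R1,R2,R3,R4}
Step 5: commit R2 -> on_hand[A=28 B=21] avail[A=18 B=14] open={R1,R3,R4}
Step 6: cancel R4 -> on_hand[A=28 B=21] avail[A=20 B=14] open={R1,R3}
Step 7: reserve R5 B 9 -> on_hand[A=28 B=21] avail[A=20 B=5] open={R1,R3,R5}
Step 8: reserve R6 B 3 -> on_hand[A=28 B=21] avail[A=20 B=2] open={R1,R3,R5,R6}
Step 9: reserve R7 B 2 -> on_hand[A=28 B=21] avail[A=20 B=0] open={R1,R3,R5,R6,R7}
Step 10: commit R1 -> on_hand[A=20 B=21] avail[A=20 B=0] open={R3,R5,R6,R7}
Step 11: cancel R6 -> on_hand[A=20 B=21] avail[A=20 B=3] open={R3,R5,R7}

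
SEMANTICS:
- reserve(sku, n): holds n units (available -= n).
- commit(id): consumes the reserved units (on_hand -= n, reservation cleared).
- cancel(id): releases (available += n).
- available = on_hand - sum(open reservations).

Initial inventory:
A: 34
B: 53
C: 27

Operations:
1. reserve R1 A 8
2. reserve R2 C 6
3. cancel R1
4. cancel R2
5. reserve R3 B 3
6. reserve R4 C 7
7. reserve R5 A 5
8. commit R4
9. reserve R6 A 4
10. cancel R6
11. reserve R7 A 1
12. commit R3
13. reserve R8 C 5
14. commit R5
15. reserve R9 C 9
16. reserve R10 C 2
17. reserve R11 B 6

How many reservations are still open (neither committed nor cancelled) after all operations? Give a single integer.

Answer: 5

Derivation:
Step 1: reserve R1 A 8 -> on_hand[A=34 B=53 C=27] avail[A=26 B=53 C=27] open={R1}
Step 2: reserve R2 C 6 -> on_hand[A=34 B=53 C=27] avail[A=26 B=53 C=21] open={R1,R2}
Step 3: cancel R1 -> on_hand[A=34 B=53 C=27] avail[A=34 B=53 C=21] open={R2}
Step 4: cancel R2 -> on_hand[A=34 B=53 C=27] avail[A=34 B=53 C=27] open={}
Step 5: reserve R3 B 3 -> on_hand[A=34 B=53 C=27] avail[A=34 B=50 C=27] open={R3}
Step 6: reserve R4 C 7 -> on_hand[A=34 B=53 C=27] avail[A=34 B=50 C=20] open={R3,R4}
Step 7: reserve R5 A 5 -> on_hand[A=34 B=53 C=27] avail[A=29 B=50 C=20] open={R3,R4,R5}
Step 8: commit R4 -> on_hand[A=34 B=53 C=20] avail[A=29 B=50 C=20] open={R3,R5}
Step 9: reserve R6 A 4 -> on_hand[A=34 B=53 C=20] avail[A=25 B=50 C=20] open={R3,R5,R6}
Step 10: cancel R6 -> on_hand[A=34 B=53 C=20] avail[A=29 B=50 C=20] open={R3,R5}
Step 11: reserve R7 A 1 -> on_hand[A=34 B=53 C=20] avail[A=28 B=50 C=20] open={R3,R5,R7}
Step 12: commit R3 -> on_hand[A=34 B=50 C=20] avail[A=28 B=50 C=20] open={R5,R7}
Step 13: reserve R8 C 5 -> on_hand[A=34 B=50 C=20] avail[A=28 B=50 C=15] open={R5,R7,R8}
Step 14: commit R5 -> on_hand[A=29 B=50 C=20] avail[A=28 B=50 C=15] open={R7,R8}
Step 15: reserve R9 C 9 -> on_hand[A=29 B=50 C=20] avail[A=28 B=50 C=6] open={R7,R8,R9}
Step 16: reserve R10 C 2 -> on_hand[A=29 B=50 C=20] avail[A=28 B=50 C=4] open={R10,R7,R8,R9}
Step 17: reserve R11 B 6 -> on_hand[A=29 B=50 C=20] avail[A=28 B=44 C=4] open={R10,R11,R7,R8,R9}
Open reservations: ['R10', 'R11', 'R7', 'R8', 'R9'] -> 5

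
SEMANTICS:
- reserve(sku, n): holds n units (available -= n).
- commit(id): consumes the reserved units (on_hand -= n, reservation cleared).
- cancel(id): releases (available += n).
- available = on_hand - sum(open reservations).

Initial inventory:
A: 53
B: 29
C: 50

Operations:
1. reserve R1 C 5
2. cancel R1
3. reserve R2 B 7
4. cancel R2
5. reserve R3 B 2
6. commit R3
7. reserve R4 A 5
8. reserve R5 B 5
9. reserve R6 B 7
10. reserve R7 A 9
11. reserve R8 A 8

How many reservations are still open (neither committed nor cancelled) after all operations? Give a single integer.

Step 1: reserve R1 C 5 -> on_hand[A=53 B=29 C=50] avail[A=53 B=29 C=45] open={R1}
Step 2: cancel R1 -> on_hand[A=53 B=29 C=50] avail[A=53 B=29 C=50] open={}
Step 3: reserve R2 B 7 -> on_hand[A=53 B=29 C=50] avail[A=53 B=22 C=50] open={R2}
Step 4: cancel R2 -> on_hand[A=53 B=29 C=50] avail[A=53 B=29 C=50] open={}
Step 5: reserve R3 B 2 -> on_hand[A=53 B=29 C=50] avail[A=53 B=27 C=50] open={R3}
Step 6: commit R3 -> on_hand[A=53 B=27 C=50] avail[A=53 B=27 C=50] open={}
Step 7: reserve R4 A 5 -> on_hand[A=53 B=27 C=50] avail[A=48 B=27 C=50] open={R4}
Step 8: reserve R5 B 5 -> on_hand[A=53 B=27 C=50] avail[A=48 B=22 C=50] open={R4,R5}
Step 9: reserve R6 B 7 -> on_hand[A=53 B=27 C=50] avail[A=48 B=15 C=50] open={R4,R5,R6}
Step 10: reserve R7 A 9 -> on_hand[A=53 B=27 C=50] avail[A=39 B=15 C=50] open={R4,R5,R6,R7}
Step 11: reserve R8 A 8 -> on_hand[A=53 B=27 C=50] avail[A=31 B=15 C=50] open={R4,R5,R6,R7,R8}
Open reservations: ['R4', 'R5', 'R6', 'R7', 'R8'] -> 5

Answer: 5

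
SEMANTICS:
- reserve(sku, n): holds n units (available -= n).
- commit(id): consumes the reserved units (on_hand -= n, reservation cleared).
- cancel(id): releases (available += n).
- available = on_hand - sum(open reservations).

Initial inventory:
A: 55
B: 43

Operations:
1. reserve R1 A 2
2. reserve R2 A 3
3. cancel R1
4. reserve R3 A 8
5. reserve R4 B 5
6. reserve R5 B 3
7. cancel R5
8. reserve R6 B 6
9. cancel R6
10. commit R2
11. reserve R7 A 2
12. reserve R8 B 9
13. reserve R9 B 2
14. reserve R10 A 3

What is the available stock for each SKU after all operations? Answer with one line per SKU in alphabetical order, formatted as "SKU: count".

Step 1: reserve R1 A 2 -> on_hand[A=55 B=43] avail[A=53 B=43] open={R1}
Step 2: reserve R2 A 3 -> on_hand[A=55 B=43] avail[A=50 B=43] open={R1,R2}
Step 3: cancel R1 -> on_hand[A=55 B=43] avail[A=52 B=43] open={R2}
Step 4: reserve R3 A 8 -> on_hand[A=55 B=43] avail[A=44 B=43] open={R2,R3}
Step 5: reserve R4 B 5 -> on_hand[A=55 B=43] avail[A=44 B=38] open={R2,R3,R4}
Step 6: reserve R5 B 3 -> on_hand[A=55 B=43] avail[A=44 B=35] open={R2,R3,R4,R5}
Step 7: cancel R5 -> on_hand[A=55 B=43] avail[A=44 B=38] open={R2,R3,R4}
Step 8: reserve R6 B 6 -> on_hand[A=55 B=43] avail[A=44 B=32] open={R2,R3,R4,R6}
Step 9: cancel R6 -> on_hand[A=55 B=43] avail[A=44 B=38] open={R2,R3,R4}
Step 10: commit R2 -> on_hand[A=52 B=43] avail[A=44 B=38] open={R3,R4}
Step 11: reserve R7 A 2 -> on_hand[A=52 B=43] avail[A=42 B=38] open={R3,R4,R7}
Step 12: reserve R8 B 9 -> on_hand[A=52 B=43] avail[A=42 B=29] open={R3,R4,R7,R8}
Step 13: reserve R9 B 2 -> on_hand[A=52 B=43] avail[A=42 B=27] open={R3,R4,R7,R8,R9}
Step 14: reserve R10 A 3 -> on_hand[A=52 B=43] avail[A=39 B=27] open={R10,R3,R4,R7,R8,R9}

Answer: A: 39
B: 27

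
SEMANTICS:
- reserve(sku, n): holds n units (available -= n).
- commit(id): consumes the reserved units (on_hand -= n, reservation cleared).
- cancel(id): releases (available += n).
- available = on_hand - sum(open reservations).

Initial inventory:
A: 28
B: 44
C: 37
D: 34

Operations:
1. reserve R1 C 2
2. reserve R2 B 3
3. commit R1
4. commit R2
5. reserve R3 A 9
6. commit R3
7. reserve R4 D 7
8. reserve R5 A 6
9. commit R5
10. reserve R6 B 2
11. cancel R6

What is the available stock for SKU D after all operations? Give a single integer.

Answer: 27

Derivation:
Step 1: reserve R1 C 2 -> on_hand[A=28 B=44 C=37 D=34] avail[A=28 B=44 C=35 D=34] open={R1}
Step 2: reserve R2 B 3 -> on_hand[A=28 B=44 C=37 D=34] avail[A=28 B=41 C=35 D=34] open={R1,R2}
Step 3: commit R1 -> on_hand[A=28 B=44 C=35 D=34] avail[A=28 B=41 C=35 D=34] open={R2}
Step 4: commit R2 -> on_hand[A=28 B=41 C=35 D=34] avail[A=28 B=41 C=35 D=34] open={}
Step 5: reserve R3 A 9 -> on_hand[A=28 B=41 C=35 D=34] avail[A=19 B=41 C=35 D=34] open={R3}
Step 6: commit R3 -> on_hand[A=19 B=41 C=35 D=34] avail[A=19 B=41 C=35 D=34] open={}
Step 7: reserve R4 D 7 -> on_hand[A=19 B=41 C=35 D=34] avail[A=19 B=41 C=35 D=27] open={R4}
Step 8: reserve R5 A 6 -> on_hand[A=19 B=41 C=35 D=34] avail[A=13 B=41 C=35 D=27] open={R4,R5}
Step 9: commit R5 -> on_hand[A=13 B=41 C=35 D=34] avail[A=13 B=41 C=35 D=27] open={R4}
Step 10: reserve R6 B 2 -> on_hand[A=13 B=41 C=35 D=34] avail[A=13 B=39 C=35 D=27] open={R4,R6}
Step 11: cancel R6 -> on_hand[A=13 B=41 C=35 D=34] avail[A=13 B=41 C=35 D=27] open={R4}
Final available[D] = 27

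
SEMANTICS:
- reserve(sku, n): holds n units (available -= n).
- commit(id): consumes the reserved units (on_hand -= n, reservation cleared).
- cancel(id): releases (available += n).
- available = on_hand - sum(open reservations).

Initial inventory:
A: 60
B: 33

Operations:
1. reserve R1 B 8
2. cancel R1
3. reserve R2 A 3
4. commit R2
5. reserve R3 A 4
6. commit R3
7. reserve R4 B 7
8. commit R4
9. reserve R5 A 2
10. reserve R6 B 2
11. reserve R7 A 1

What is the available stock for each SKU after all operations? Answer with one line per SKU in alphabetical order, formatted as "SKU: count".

Answer: A: 50
B: 24

Derivation:
Step 1: reserve R1 B 8 -> on_hand[A=60 B=33] avail[A=60 B=25] open={R1}
Step 2: cancel R1 -> on_hand[A=60 B=33] avail[A=60 B=33] open={}
Step 3: reserve R2 A 3 -> on_hand[A=60 B=33] avail[A=57 B=33] open={R2}
Step 4: commit R2 -> on_hand[A=57 B=33] avail[A=57 B=33] open={}
Step 5: reserve R3 A 4 -> on_hand[A=57 B=33] avail[A=53 B=33] open={R3}
Step 6: commit R3 -> on_hand[A=53 B=33] avail[A=53 B=33] open={}
Step 7: reserve R4 B 7 -> on_hand[A=53 B=33] avail[A=53 B=26] open={R4}
Step 8: commit R4 -> on_hand[A=53 B=26] avail[A=53 B=26] open={}
Step 9: reserve R5 A 2 -> on_hand[A=53 B=26] avail[A=51 B=26] open={R5}
Step 10: reserve R6 B 2 -> on_hand[A=53 B=26] avail[A=51 B=24] open={R5,R6}
Step 11: reserve R7 A 1 -> on_hand[A=53 B=26] avail[A=50 B=24] open={R5,R6,R7}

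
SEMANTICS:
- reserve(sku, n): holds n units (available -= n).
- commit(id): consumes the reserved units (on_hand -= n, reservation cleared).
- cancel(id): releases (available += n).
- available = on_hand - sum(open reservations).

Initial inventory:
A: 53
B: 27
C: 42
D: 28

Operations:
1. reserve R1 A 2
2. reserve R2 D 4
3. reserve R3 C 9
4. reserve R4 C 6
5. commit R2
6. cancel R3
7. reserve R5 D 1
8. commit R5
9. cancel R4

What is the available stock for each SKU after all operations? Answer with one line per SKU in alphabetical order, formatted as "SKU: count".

Answer: A: 51
B: 27
C: 42
D: 23

Derivation:
Step 1: reserve R1 A 2 -> on_hand[A=53 B=27 C=42 D=28] avail[A=51 B=27 C=42 D=28] open={R1}
Step 2: reserve R2 D 4 -> on_hand[A=53 B=27 C=42 D=28] avail[A=51 B=27 C=42 D=24] open={R1,R2}
Step 3: reserve R3 C 9 -> on_hand[A=53 B=27 C=42 D=28] avail[A=51 B=27 C=33 D=24] open={R1,R2,R3}
Step 4: reserve R4 C 6 -> on_hand[A=53 B=27 C=42 D=28] avail[A=51 B=27 C=27 D=24] open={R1,R2,R3,R4}
Step 5: commit R2 -> on_hand[A=53 B=27 C=42 D=24] avail[A=51 B=27 C=27 D=24] open={R1,R3,R4}
Step 6: cancel R3 -> on_hand[A=53 B=27 C=42 D=24] avail[A=51 B=27 C=36 D=24] open={R1,R4}
Step 7: reserve R5 D 1 -> on_hand[A=53 B=27 C=42 D=24] avail[A=51 B=27 C=36 D=23] open={R1,R4,R5}
Step 8: commit R5 -> on_hand[A=53 B=27 C=42 D=23] avail[A=51 B=27 C=36 D=23] open={R1,R4}
Step 9: cancel R4 -> on_hand[A=53 B=27 C=42 D=23] avail[A=51 B=27 C=42 D=23] open={R1}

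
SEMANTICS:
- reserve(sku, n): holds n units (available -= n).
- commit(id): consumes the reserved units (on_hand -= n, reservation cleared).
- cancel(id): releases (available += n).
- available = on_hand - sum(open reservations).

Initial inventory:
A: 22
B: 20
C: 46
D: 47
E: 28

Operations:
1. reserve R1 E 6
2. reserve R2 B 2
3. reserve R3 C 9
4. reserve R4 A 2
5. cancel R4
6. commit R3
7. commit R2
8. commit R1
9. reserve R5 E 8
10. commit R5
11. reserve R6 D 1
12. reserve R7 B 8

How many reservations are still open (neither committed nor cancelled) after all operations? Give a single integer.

Step 1: reserve R1 E 6 -> on_hand[A=22 B=20 C=46 D=47 E=28] avail[A=22 B=20 C=46 D=47 E=22] open={R1}
Step 2: reserve R2 B 2 -> on_hand[A=22 B=20 C=46 D=47 E=28] avail[A=22 B=18 C=46 D=47 E=22] open={R1,R2}
Step 3: reserve R3 C 9 -> on_hand[A=22 B=20 C=46 D=47 E=28] avail[A=22 B=18 C=37 D=47 E=22] open={R1,R2,R3}
Step 4: reserve R4 A 2 -> on_hand[A=22 B=20 C=46 D=47 E=28] avail[A=20 B=18 C=37 D=47 E=22] open={R1,R2,R3,R4}
Step 5: cancel R4 -> on_hand[A=22 B=20 C=46 D=47 E=28] avail[A=22 B=18 C=37 D=47 E=22] open={R1,R2,R3}
Step 6: commit R3 -> on_hand[A=22 B=20 C=37 D=47 E=28] avail[A=22 B=18 C=37 D=47 E=22] open={R1,R2}
Step 7: commit R2 -> on_hand[A=22 B=18 C=37 D=47 E=28] avail[A=22 B=18 C=37 D=47 E=22] open={R1}
Step 8: commit R1 -> on_hand[A=22 B=18 C=37 D=47 E=22] avail[A=22 B=18 C=37 D=47 E=22] open={}
Step 9: reserve R5 E 8 -> on_hand[A=22 B=18 C=37 D=47 E=22] avail[A=22 B=18 C=37 D=47 E=14] open={R5}
Step 10: commit R5 -> on_hand[A=22 B=18 C=37 D=47 E=14] avail[A=22 B=18 C=37 D=47 E=14] open={}
Step 11: reserve R6 D 1 -> on_hand[A=22 B=18 C=37 D=47 E=14] avail[A=22 B=18 C=37 D=46 E=14] open={R6}
Step 12: reserve R7 B 8 -> on_hand[A=22 B=18 C=37 D=47 E=14] avail[A=22 B=10 C=37 D=46 E=14] open={R6,R7}
Open reservations: ['R6', 'R7'] -> 2

Answer: 2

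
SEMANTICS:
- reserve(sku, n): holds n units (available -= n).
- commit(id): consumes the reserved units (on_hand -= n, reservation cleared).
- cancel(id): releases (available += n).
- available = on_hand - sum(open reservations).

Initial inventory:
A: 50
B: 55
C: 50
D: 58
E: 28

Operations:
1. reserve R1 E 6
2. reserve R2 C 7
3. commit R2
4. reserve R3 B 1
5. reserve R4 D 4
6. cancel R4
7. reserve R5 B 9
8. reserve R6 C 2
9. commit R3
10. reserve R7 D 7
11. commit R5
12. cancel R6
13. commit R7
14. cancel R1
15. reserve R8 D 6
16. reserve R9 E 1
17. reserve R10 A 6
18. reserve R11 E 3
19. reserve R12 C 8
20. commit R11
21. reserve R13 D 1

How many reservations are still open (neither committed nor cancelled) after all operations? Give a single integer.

Answer: 5

Derivation:
Step 1: reserve R1 E 6 -> on_hand[A=50 B=55 C=50 D=58 E=28] avail[A=50 B=55 C=50 D=58 E=22] open={R1}
Step 2: reserve R2 C 7 -> on_hand[A=50 B=55 C=50 D=58 E=28] avail[A=50 B=55 C=43 D=58 E=22] open={R1,R2}
Step 3: commit R2 -> on_hand[A=50 B=55 C=43 D=58 E=28] avail[A=50 B=55 C=43 D=58 E=22] open={R1}
Step 4: reserve R3 B 1 -> on_hand[A=50 B=55 C=43 D=58 E=28] avail[A=50 B=54 C=43 D=58 E=22] open={R1,R3}
Step 5: reserve R4 D 4 -> on_hand[A=50 B=55 C=43 D=58 E=28] avail[A=50 B=54 C=43 D=54 E=22] open={R1,R3,R4}
Step 6: cancel R4 -> on_hand[A=50 B=55 C=43 D=58 E=28] avail[A=50 B=54 C=43 D=58 E=22] open={R1,R3}
Step 7: reserve R5 B 9 -> on_hand[A=50 B=55 C=43 D=58 E=28] avail[A=50 B=45 C=43 D=58 E=22] open={R1,R3,R5}
Step 8: reserve R6 C 2 -> on_hand[A=50 B=55 C=43 D=58 E=28] avail[A=50 B=45 C=41 D=58 E=22] open={R1,R3,R5,R6}
Step 9: commit R3 -> on_hand[A=50 B=54 C=43 D=58 E=28] avail[A=50 B=45 C=41 D=58 E=22] open={R1,R5,R6}
Step 10: reserve R7 D 7 -> on_hand[A=50 B=54 C=43 D=58 E=28] avail[A=50 B=45 C=41 D=51 E=22] open={R1,R5,R6,R7}
Step 11: commit R5 -> on_hand[A=50 B=45 C=43 D=58 E=28] avail[A=50 B=45 C=41 D=51 E=22] open={R1,R6,R7}
Step 12: cancel R6 -> on_hand[A=50 B=45 C=43 D=58 E=28] avail[A=50 B=45 C=43 D=51 E=22] open={R1,R7}
Step 13: commit R7 -> on_hand[A=50 B=45 C=43 D=51 E=28] avail[A=50 B=45 C=43 D=51 E=22] open={R1}
Step 14: cancel R1 -> on_hand[A=50 B=45 C=43 D=51 E=28] avail[A=50 B=45 C=43 D=51 E=28] open={}
Step 15: reserve R8 D 6 -> on_hand[A=50 B=45 C=43 D=51 E=28] avail[A=50 B=45 C=43 D=45 E=28] open={R8}
Step 16: reserve R9 E 1 -> on_hand[A=50 B=45 C=43 D=51 E=28] avail[A=50 B=45 C=43 D=45 E=27] open={R8,R9}
Step 17: reserve R10 A 6 -> on_hand[A=50 B=45 C=43 D=51 E=28] avail[A=44 B=45 C=43 D=45 E=27] open={R10,R8,R9}
Step 18: reserve R11 E 3 -> on_hand[A=50 B=45 C=43 D=51 E=28] avail[A=44 B=45 C=43 D=45 E=24] open={R10,R11,R8,R9}
Step 19: reserve R12 C 8 -> on_hand[A=50 B=45 C=43 D=51 E=28] avail[A=44 B=45 C=35 D=45 E=24] open={R10,R11,R12,R8,R9}
Step 20: commit R11 -> on_hand[A=50 B=45 C=43 D=51 E=25] avail[A=44 B=45 C=35 D=45 E=24] open={R10,R12,R8,R9}
Step 21: reserve R13 D 1 -> on_hand[A=50 B=45 C=43 D=51 E=25] avail[A=44 B=45 C=35 D=44 E=24] open={R10,R12,R13,R8,R9}
Open reservations: ['R10', 'R12', 'R13', 'R8', 'R9'] -> 5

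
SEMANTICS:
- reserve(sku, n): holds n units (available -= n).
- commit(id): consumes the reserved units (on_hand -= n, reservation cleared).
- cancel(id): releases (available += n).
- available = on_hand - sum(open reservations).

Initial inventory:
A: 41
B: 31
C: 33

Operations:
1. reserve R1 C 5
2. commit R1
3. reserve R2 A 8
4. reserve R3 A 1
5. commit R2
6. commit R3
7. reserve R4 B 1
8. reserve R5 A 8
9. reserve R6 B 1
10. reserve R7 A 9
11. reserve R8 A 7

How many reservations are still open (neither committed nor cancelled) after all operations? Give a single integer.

Step 1: reserve R1 C 5 -> on_hand[A=41 B=31 C=33] avail[A=41 B=31 C=28] open={R1}
Step 2: commit R1 -> on_hand[A=41 B=31 C=28] avail[A=41 B=31 C=28] open={}
Step 3: reserve R2 A 8 -> on_hand[A=41 B=31 C=28] avail[A=33 B=31 C=28] open={R2}
Step 4: reserve R3 A 1 -> on_hand[A=41 B=31 C=28] avail[A=32 B=31 C=28] open={R2,R3}
Step 5: commit R2 -> on_hand[A=33 B=31 C=28] avail[A=32 B=31 C=28] open={R3}
Step 6: commit R3 -> on_hand[A=32 B=31 C=28] avail[A=32 B=31 C=28] open={}
Step 7: reserve R4 B 1 -> on_hand[A=32 B=31 C=28] avail[A=32 B=30 C=28] open={R4}
Step 8: reserve R5 A 8 -> on_hand[A=32 B=31 C=28] avail[A=24 B=30 C=28] open={R4,R5}
Step 9: reserve R6 B 1 -> on_hand[A=32 B=31 C=28] avail[A=24 B=29 C=28] open={R4,R5,R6}
Step 10: reserve R7 A 9 -> on_hand[A=32 B=31 C=28] avail[A=15 B=29 C=28] open={R4,R5,R6,R7}
Step 11: reserve R8 A 7 -> on_hand[A=32 B=31 C=28] avail[A=8 B=29 C=28] open={R4,R5,R6,R7,R8}
Open reservations: ['R4', 'R5', 'R6', 'R7', 'R8'] -> 5

Answer: 5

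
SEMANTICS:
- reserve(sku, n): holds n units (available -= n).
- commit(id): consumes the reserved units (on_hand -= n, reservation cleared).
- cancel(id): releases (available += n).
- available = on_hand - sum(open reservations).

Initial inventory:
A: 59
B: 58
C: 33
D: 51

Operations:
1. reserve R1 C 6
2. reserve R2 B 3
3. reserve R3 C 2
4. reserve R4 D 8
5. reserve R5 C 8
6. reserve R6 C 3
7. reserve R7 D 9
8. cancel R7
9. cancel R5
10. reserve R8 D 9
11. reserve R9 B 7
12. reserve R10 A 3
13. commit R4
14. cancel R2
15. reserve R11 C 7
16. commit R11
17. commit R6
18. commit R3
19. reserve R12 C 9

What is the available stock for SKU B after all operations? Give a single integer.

Step 1: reserve R1 C 6 -> on_hand[A=59 B=58 C=33 D=51] avail[A=59 B=58 C=27 D=51] open={R1}
Step 2: reserve R2 B 3 -> on_hand[A=59 B=58 C=33 D=51] avail[A=59 B=55 C=27 D=51] open={R1,R2}
Step 3: reserve R3 C 2 -> on_hand[A=59 B=58 C=33 D=51] avail[A=59 B=55 C=25 D=51] open={R1,R2,R3}
Step 4: reserve R4 D 8 -> on_hand[A=59 B=58 C=33 D=51] avail[A=59 B=55 C=25 D=43] open={R1,R2,R3,R4}
Step 5: reserve R5 C 8 -> on_hand[A=59 B=58 C=33 D=51] avail[A=59 B=55 C=17 D=43] open={R1,R2,R3,R4,R5}
Step 6: reserve R6 C 3 -> on_hand[A=59 B=58 C=33 D=51] avail[A=59 B=55 C=14 D=43] open={R1,R2,R3,R4,R5,R6}
Step 7: reserve R7 D 9 -> on_hand[A=59 B=58 C=33 D=51] avail[A=59 B=55 C=14 D=34] open={R1,R2,R3,R4,R5,R6,R7}
Step 8: cancel R7 -> on_hand[A=59 B=58 C=33 D=51] avail[A=59 B=55 C=14 D=43] open={R1,R2,R3,R4,R5,R6}
Step 9: cancel R5 -> on_hand[A=59 B=58 C=33 D=51] avail[A=59 B=55 C=22 D=43] open={R1,R2,R3,R4,R6}
Step 10: reserve R8 D 9 -> on_hand[A=59 B=58 C=33 D=51] avail[A=59 B=55 C=22 D=34] open={R1,R2,R3,R4,R6,R8}
Step 11: reserve R9 B 7 -> on_hand[A=59 B=58 C=33 D=51] avail[A=59 B=48 C=22 D=34] open={R1,R2,R3,R4,R6,R8,R9}
Step 12: reserve R10 A 3 -> on_hand[A=59 B=58 C=33 D=51] avail[A=56 B=48 C=22 D=34] open={R1,R10,R2,R3,R4,R6,R8,R9}
Step 13: commit R4 -> on_hand[A=59 B=58 C=33 D=43] avail[A=56 B=48 C=22 D=34] open={R1,R10,R2,R3,R6,R8,R9}
Step 14: cancel R2 -> on_hand[A=59 B=58 C=33 D=43] avail[A=56 B=51 C=22 D=34] open={R1,R10,R3,R6,R8,R9}
Step 15: reserve R11 C 7 -> on_hand[A=59 B=58 C=33 D=43] avail[A=56 B=51 C=15 D=34] open={R1,R10,R11,R3,R6,R8,R9}
Step 16: commit R11 -> on_hand[A=59 B=58 C=26 D=43] avail[A=56 B=51 C=15 D=34] open={R1,R10,R3,R6,R8,R9}
Step 17: commit R6 -> on_hand[A=59 B=58 C=23 D=43] avail[A=56 B=51 C=15 D=34] open={R1,R10,R3,R8,R9}
Step 18: commit R3 -> on_hand[A=59 B=58 C=21 D=43] avail[A=56 B=51 C=15 D=34] open={R1,R10,R8,R9}
Step 19: reserve R12 C 9 -> on_hand[A=59 B=58 C=21 D=43] avail[A=56 B=51 C=6 D=34] open={R1,R10,R12,R8,R9}
Final available[B] = 51

Answer: 51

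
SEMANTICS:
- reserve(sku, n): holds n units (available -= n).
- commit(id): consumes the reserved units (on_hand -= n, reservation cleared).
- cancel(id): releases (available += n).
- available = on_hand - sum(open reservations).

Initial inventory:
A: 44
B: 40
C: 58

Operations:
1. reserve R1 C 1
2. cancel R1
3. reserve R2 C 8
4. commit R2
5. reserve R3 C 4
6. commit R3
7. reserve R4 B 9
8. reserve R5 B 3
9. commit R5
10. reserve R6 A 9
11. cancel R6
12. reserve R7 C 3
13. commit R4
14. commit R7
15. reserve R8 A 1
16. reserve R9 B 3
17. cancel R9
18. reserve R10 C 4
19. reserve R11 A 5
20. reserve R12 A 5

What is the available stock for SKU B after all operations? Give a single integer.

Answer: 28

Derivation:
Step 1: reserve R1 C 1 -> on_hand[A=44 B=40 C=58] avail[A=44 B=40 C=57] open={R1}
Step 2: cancel R1 -> on_hand[A=44 B=40 C=58] avail[A=44 B=40 C=58] open={}
Step 3: reserve R2 C 8 -> on_hand[A=44 B=40 C=58] avail[A=44 B=40 C=50] open={R2}
Step 4: commit R2 -> on_hand[A=44 B=40 C=50] avail[A=44 B=40 C=50] open={}
Step 5: reserve R3 C 4 -> on_hand[A=44 B=40 C=50] avail[A=44 B=40 C=46] open={R3}
Step 6: commit R3 -> on_hand[A=44 B=40 C=46] avail[A=44 B=40 C=46] open={}
Step 7: reserve R4 B 9 -> on_hand[A=44 B=40 C=46] avail[A=44 B=31 C=46] open={R4}
Step 8: reserve R5 B 3 -> on_hand[A=44 B=40 C=46] avail[A=44 B=28 C=46] open={R4,R5}
Step 9: commit R5 -> on_hand[A=44 B=37 C=46] avail[A=44 B=28 C=46] open={R4}
Step 10: reserve R6 A 9 -> on_hand[A=44 B=37 C=46] avail[A=35 B=28 C=46] open={R4,R6}
Step 11: cancel R6 -> on_hand[A=44 B=37 C=46] avail[A=44 B=28 C=46] open={R4}
Step 12: reserve R7 C 3 -> on_hand[A=44 B=37 C=46] avail[A=44 B=28 C=43] open={R4,R7}
Step 13: commit R4 -> on_hand[A=44 B=28 C=46] avail[A=44 B=28 C=43] open={R7}
Step 14: commit R7 -> on_hand[A=44 B=28 C=43] avail[A=44 B=28 C=43] open={}
Step 15: reserve R8 A 1 -> on_hand[A=44 B=28 C=43] avail[A=43 B=28 C=43] open={R8}
Step 16: reserve R9 B 3 -> on_hand[A=44 B=28 C=43] avail[A=43 B=25 C=43] open={R8,R9}
Step 17: cancel R9 -> on_hand[A=44 B=28 C=43] avail[A=43 B=28 C=43] open={R8}
Step 18: reserve R10 C 4 -> on_hand[A=44 B=28 C=43] avail[A=43 B=28 C=39] open={R10,R8}
Step 19: reserve R11 A 5 -> on_hand[A=44 B=28 C=43] avail[A=38 B=28 C=39] open={R10,R11,R8}
Step 20: reserve R12 A 5 -> on_hand[A=44 B=28 C=43] avail[A=33 B=28 C=39] open={R10,R11,R12,R8}
Final available[B] = 28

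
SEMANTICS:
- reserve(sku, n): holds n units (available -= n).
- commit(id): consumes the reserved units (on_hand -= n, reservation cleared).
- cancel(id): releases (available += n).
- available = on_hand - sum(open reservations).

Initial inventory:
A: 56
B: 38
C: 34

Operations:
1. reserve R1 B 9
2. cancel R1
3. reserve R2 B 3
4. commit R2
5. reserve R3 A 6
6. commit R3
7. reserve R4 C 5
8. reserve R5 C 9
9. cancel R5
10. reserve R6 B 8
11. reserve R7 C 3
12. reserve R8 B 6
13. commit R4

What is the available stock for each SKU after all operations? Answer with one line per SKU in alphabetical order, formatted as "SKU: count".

Step 1: reserve R1 B 9 -> on_hand[A=56 B=38 C=34] avail[A=56 B=29 C=34] open={R1}
Step 2: cancel R1 -> on_hand[A=56 B=38 C=34] avail[A=56 B=38 C=34] open={}
Step 3: reserve R2 B 3 -> on_hand[A=56 B=38 C=34] avail[A=56 B=35 C=34] open={R2}
Step 4: commit R2 -> on_hand[A=56 B=35 C=34] avail[A=56 B=35 C=34] open={}
Step 5: reserve R3 A 6 -> on_hand[A=56 B=35 C=34] avail[A=50 B=35 C=34] open={R3}
Step 6: commit R3 -> on_hand[A=50 B=35 C=34] avail[A=50 B=35 C=34] open={}
Step 7: reserve R4 C 5 -> on_hand[A=50 B=35 C=34] avail[A=50 B=35 C=29] open={R4}
Step 8: reserve R5 C 9 -> on_hand[A=50 B=35 C=34] avail[A=50 B=35 C=20] open={R4,R5}
Step 9: cancel R5 -> on_hand[A=50 B=35 C=34] avail[A=50 B=35 C=29] open={R4}
Step 10: reserve R6 B 8 -> on_hand[A=50 B=35 C=34] avail[A=50 B=27 C=29] open={R4,R6}
Step 11: reserve R7 C 3 -> on_hand[A=50 B=35 C=34] avail[A=50 B=27 C=26] open={R4,R6,R7}
Step 12: reserve R8 B 6 -> on_hand[A=50 B=35 C=34] avail[A=50 B=21 C=26] open={R4,R6,R7,R8}
Step 13: commit R4 -> on_hand[A=50 B=35 C=29] avail[A=50 B=21 C=26] open={R6,R7,R8}

Answer: A: 50
B: 21
C: 26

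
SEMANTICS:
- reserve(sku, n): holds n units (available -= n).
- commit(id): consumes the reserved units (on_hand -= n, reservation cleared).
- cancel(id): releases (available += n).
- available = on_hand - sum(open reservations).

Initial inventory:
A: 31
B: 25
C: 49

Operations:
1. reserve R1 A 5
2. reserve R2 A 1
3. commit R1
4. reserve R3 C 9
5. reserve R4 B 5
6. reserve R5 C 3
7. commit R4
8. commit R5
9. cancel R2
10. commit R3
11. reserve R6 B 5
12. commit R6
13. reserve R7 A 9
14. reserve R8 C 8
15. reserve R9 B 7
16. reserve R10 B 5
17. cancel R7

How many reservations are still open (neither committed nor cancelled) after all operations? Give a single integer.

Step 1: reserve R1 A 5 -> on_hand[A=31 B=25 C=49] avail[A=26 B=25 C=49] open={R1}
Step 2: reserve R2 A 1 -> on_hand[A=31 B=25 C=49] avail[A=25 B=25 C=49] open={R1,R2}
Step 3: commit R1 -> on_hand[A=26 B=25 C=49] avail[A=25 B=25 C=49] open={R2}
Step 4: reserve R3 C 9 -> on_hand[A=26 B=25 C=49] avail[A=25 B=25 C=40] open={R2,R3}
Step 5: reserve R4 B 5 -> on_hand[A=26 B=25 C=49] avail[A=25 B=20 C=40] open={R2,R3,R4}
Step 6: reserve R5 C 3 -> on_hand[A=26 B=25 C=49] avail[A=25 B=20 C=37] open={R2,R3,R4,R5}
Step 7: commit R4 -> on_hand[A=26 B=20 C=49] avail[A=25 B=20 C=37] open={R2,R3,R5}
Step 8: commit R5 -> on_hand[A=26 B=20 C=46] avail[A=25 B=20 C=37] open={R2,R3}
Step 9: cancel R2 -> on_hand[A=26 B=20 C=46] avail[A=26 B=20 C=37] open={R3}
Step 10: commit R3 -> on_hand[A=26 B=20 C=37] avail[A=26 B=20 C=37] open={}
Step 11: reserve R6 B 5 -> on_hand[A=26 B=20 C=37] avail[A=26 B=15 C=37] open={R6}
Step 12: commit R6 -> on_hand[A=26 B=15 C=37] avail[A=26 B=15 C=37] open={}
Step 13: reserve R7 A 9 -> on_hand[A=26 B=15 C=37] avail[A=17 B=15 C=37] open={R7}
Step 14: reserve R8 C 8 -> on_hand[A=26 B=15 C=37] avail[A=17 B=15 C=29] open={R7,R8}
Step 15: reserve R9 B 7 -> on_hand[A=26 B=15 C=37] avail[A=17 B=8 C=29] open={R7,R8,R9}
Step 16: reserve R10 B 5 -> on_hand[A=26 B=15 C=37] avail[A=17 B=3 C=29] open={R10,R7,R8,R9}
Step 17: cancel R7 -> on_hand[A=26 B=15 C=37] avail[A=26 B=3 C=29] open={R10,R8,R9}
Open reservations: ['R10', 'R8', 'R9'] -> 3

Answer: 3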